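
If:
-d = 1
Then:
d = -1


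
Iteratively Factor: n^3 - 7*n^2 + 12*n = (n)*(n^2 - 7*n + 12) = n*(n - 4)*(n - 3)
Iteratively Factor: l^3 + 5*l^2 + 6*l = (l)*(l^2 + 5*l + 6) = l*(l + 2)*(l + 3)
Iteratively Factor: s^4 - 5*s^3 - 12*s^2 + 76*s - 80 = (s - 5)*(s^3 - 12*s + 16) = (s - 5)*(s - 2)*(s^2 + 2*s - 8) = (s - 5)*(s - 2)^2*(s + 4)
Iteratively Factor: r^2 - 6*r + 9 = (r - 3)*(r - 3)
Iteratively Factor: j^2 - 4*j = (j - 4)*(j)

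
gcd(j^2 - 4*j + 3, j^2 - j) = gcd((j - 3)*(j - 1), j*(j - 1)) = j - 1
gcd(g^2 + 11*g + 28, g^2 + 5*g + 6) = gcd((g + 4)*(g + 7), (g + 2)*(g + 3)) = 1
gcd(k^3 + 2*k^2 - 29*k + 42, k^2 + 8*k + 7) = k + 7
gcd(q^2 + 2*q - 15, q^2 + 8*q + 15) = q + 5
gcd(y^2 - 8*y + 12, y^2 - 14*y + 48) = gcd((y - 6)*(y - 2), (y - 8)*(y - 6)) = y - 6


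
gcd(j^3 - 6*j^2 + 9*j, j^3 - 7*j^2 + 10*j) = j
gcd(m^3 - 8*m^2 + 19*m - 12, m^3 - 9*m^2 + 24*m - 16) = m^2 - 5*m + 4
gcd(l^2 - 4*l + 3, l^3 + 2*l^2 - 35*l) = 1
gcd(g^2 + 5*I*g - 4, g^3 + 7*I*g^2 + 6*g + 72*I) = g + 4*I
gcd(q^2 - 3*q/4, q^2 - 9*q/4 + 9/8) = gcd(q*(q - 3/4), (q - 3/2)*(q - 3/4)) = q - 3/4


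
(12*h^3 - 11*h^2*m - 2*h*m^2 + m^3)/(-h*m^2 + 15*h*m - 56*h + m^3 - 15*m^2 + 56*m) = (-12*h^2 - h*m + m^2)/(m^2 - 15*m + 56)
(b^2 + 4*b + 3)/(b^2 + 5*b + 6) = (b + 1)/(b + 2)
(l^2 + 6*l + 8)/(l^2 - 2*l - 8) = (l + 4)/(l - 4)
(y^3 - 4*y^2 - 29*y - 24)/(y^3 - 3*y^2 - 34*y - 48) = (y + 1)/(y + 2)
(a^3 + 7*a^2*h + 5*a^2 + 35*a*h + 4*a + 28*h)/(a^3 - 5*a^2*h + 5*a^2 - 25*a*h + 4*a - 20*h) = (a + 7*h)/(a - 5*h)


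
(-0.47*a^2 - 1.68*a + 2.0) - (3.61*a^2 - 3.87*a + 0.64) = -4.08*a^2 + 2.19*a + 1.36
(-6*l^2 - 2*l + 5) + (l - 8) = -6*l^2 - l - 3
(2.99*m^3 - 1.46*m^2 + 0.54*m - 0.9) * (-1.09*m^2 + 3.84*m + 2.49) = -3.2591*m^5 + 13.073*m^4 + 1.2501*m^3 - 0.5808*m^2 - 2.1114*m - 2.241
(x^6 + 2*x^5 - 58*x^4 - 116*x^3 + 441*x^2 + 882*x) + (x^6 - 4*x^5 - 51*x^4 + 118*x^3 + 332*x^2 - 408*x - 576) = 2*x^6 - 2*x^5 - 109*x^4 + 2*x^3 + 773*x^2 + 474*x - 576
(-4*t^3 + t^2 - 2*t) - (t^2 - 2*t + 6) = -4*t^3 - 6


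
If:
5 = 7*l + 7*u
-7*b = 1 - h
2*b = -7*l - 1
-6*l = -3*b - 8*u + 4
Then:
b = -26/49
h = -19/7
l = 3/343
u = 242/343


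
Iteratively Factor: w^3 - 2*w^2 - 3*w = (w)*(w^2 - 2*w - 3) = w*(w - 3)*(w + 1)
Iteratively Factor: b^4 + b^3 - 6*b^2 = (b)*(b^3 + b^2 - 6*b) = b^2*(b^2 + b - 6) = b^2*(b - 2)*(b + 3)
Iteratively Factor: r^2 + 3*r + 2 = (r + 2)*(r + 1)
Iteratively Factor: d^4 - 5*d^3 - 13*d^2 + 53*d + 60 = (d - 5)*(d^3 - 13*d - 12) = (d - 5)*(d - 4)*(d^2 + 4*d + 3) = (d - 5)*(d - 4)*(d + 3)*(d + 1)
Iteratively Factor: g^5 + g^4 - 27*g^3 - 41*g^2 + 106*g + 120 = (g + 3)*(g^4 - 2*g^3 - 21*g^2 + 22*g + 40) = (g + 3)*(g + 4)*(g^3 - 6*g^2 + 3*g + 10) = (g - 5)*(g + 3)*(g + 4)*(g^2 - g - 2) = (g - 5)*(g + 1)*(g + 3)*(g + 4)*(g - 2)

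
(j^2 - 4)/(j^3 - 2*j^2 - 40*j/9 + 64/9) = 9*(j - 2)/(9*j^2 - 36*j + 32)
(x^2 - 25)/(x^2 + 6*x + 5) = (x - 5)/(x + 1)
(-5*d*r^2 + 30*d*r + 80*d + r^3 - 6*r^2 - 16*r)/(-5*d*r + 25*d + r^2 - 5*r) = (r^2 - 6*r - 16)/(r - 5)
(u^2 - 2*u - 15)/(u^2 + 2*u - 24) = (u^2 - 2*u - 15)/(u^2 + 2*u - 24)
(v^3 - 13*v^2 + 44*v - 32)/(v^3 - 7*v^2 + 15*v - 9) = (v^2 - 12*v + 32)/(v^2 - 6*v + 9)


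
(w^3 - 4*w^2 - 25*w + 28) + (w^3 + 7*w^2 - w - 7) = 2*w^3 + 3*w^2 - 26*w + 21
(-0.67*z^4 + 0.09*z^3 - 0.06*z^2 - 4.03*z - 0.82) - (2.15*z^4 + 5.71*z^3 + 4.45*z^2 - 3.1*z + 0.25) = -2.82*z^4 - 5.62*z^3 - 4.51*z^2 - 0.93*z - 1.07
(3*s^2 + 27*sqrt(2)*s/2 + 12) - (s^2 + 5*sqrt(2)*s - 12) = 2*s^2 + 17*sqrt(2)*s/2 + 24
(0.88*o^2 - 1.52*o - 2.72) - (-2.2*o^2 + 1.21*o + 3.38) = 3.08*o^2 - 2.73*o - 6.1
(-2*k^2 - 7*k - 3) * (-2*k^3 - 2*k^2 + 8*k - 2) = 4*k^5 + 18*k^4 + 4*k^3 - 46*k^2 - 10*k + 6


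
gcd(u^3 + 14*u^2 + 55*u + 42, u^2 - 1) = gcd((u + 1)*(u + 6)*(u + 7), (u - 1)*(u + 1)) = u + 1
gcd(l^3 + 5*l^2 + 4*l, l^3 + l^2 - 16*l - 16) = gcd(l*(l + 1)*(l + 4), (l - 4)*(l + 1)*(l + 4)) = l^2 + 5*l + 4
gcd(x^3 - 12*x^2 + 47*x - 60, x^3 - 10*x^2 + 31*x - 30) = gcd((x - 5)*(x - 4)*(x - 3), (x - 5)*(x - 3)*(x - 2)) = x^2 - 8*x + 15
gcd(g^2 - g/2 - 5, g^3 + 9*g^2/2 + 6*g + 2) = g + 2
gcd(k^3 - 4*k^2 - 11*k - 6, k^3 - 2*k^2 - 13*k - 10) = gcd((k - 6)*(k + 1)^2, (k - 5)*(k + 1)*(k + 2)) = k + 1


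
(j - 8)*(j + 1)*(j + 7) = j^3 - 57*j - 56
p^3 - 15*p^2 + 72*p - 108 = (p - 6)^2*(p - 3)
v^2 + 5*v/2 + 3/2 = (v + 1)*(v + 3/2)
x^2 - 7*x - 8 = (x - 8)*(x + 1)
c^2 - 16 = (c - 4)*(c + 4)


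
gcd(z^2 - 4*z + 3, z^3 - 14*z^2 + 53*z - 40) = z - 1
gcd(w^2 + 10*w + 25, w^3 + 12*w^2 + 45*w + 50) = w^2 + 10*w + 25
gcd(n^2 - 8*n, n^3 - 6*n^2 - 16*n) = n^2 - 8*n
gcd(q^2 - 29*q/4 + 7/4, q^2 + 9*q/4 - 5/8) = q - 1/4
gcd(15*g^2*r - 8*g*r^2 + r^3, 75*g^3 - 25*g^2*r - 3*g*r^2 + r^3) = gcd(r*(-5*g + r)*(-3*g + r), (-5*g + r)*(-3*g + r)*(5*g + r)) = 15*g^2 - 8*g*r + r^2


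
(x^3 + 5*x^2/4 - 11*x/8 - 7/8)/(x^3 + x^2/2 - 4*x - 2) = (4*x^2 + 3*x - 7)/(4*(x^2 - 4))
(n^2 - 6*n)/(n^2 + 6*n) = (n - 6)/(n + 6)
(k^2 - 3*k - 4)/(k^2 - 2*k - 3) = (k - 4)/(k - 3)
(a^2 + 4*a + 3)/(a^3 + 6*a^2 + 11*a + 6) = 1/(a + 2)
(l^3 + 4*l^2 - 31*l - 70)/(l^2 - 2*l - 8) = (l^2 + 2*l - 35)/(l - 4)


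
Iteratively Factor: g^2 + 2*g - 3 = (g + 3)*(g - 1)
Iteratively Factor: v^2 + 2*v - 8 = (v + 4)*(v - 2)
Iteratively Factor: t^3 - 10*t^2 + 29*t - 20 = (t - 4)*(t^2 - 6*t + 5) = (t - 4)*(t - 1)*(t - 5)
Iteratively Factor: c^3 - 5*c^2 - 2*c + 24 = (c - 4)*(c^2 - c - 6) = (c - 4)*(c - 3)*(c + 2)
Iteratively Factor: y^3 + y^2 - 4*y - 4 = (y + 2)*(y^2 - y - 2) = (y - 2)*(y + 2)*(y + 1)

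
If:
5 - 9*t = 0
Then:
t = 5/9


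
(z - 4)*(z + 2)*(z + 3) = z^3 + z^2 - 14*z - 24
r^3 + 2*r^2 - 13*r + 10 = (r - 2)*(r - 1)*(r + 5)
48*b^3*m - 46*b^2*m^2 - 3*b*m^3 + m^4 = m*(-8*b + m)*(-b + m)*(6*b + m)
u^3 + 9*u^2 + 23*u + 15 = (u + 1)*(u + 3)*(u + 5)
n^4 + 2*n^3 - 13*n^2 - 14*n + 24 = (n - 3)*(n - 1)*(n + 2)*(n + 4)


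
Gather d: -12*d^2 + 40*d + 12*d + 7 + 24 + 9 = -12*d^2 + 52*d + 40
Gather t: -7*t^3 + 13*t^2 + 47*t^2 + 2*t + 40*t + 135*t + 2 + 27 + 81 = -7*t^3 + 60*t^2 + 177*t + 110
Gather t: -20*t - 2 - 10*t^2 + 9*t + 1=-10*t^2 - 11*t - 1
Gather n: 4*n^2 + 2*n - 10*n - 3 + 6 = 4*n^2 - 8*n + 3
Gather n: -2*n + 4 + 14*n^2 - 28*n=14*n^2 - 30*n + 4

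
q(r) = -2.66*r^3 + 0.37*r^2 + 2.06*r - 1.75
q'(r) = -7.98*r^2 + 0.74*r + 2.06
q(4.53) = -232.10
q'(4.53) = -158.34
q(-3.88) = 151.20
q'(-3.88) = -120.95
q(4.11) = -171.71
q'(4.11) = -129.70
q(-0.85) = -1.60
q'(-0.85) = -4.33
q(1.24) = -3.70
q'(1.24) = -9.29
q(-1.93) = 14.78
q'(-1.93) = -29.09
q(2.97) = -62.05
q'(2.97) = -66.13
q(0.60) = -0.96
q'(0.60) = -0.37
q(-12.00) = 4623.29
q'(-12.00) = -1155.94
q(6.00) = -550.63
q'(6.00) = -280.78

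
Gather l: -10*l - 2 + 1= -10*l - 1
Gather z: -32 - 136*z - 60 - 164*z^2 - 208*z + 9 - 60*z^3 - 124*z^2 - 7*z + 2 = -60*z^3 - 288*z^2 - 351*z - 81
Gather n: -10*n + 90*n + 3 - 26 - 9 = 80*n - 32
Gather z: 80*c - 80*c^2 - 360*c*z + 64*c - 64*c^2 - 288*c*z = -144*c^2 - 648*c*z + 144*c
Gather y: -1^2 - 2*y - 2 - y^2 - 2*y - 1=-y^2 - 4*y - 4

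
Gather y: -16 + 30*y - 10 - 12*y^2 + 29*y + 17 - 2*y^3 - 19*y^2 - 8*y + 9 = -2*y^3 - 31*y^2 + 51*y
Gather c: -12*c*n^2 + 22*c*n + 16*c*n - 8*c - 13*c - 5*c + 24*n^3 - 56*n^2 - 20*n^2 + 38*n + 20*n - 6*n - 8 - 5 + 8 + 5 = c*(-12*n^2 + 38*n - 26) + 24*n^3 - 76*n^2 + 52*n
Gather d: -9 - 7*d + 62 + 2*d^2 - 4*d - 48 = 2*d^2 - 11*d + 5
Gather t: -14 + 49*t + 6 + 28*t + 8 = 77*t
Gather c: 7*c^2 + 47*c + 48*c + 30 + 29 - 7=7*c^2 + 95*c + 52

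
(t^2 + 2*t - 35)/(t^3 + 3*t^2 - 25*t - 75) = (t + 7)/(t^2 + 8*t + 15)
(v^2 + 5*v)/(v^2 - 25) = v/(v - 5)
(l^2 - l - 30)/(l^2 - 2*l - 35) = (l - 6)/(l - 7)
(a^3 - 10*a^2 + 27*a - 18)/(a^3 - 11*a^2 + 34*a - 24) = (a - 3)/(a - 4)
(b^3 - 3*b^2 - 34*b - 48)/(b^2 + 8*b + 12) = (b^2 - 5*b - 24)/(b + 6)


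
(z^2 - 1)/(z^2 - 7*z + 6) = (z + 1)/(z - 6)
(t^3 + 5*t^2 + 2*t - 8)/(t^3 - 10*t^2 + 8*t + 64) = (t^2 + 3*t - 4)/(t^2 - 12*t + 32)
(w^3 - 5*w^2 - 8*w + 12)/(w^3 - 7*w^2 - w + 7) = (w^2 - 4*w - 12)/(w^2 - 6*w - 7)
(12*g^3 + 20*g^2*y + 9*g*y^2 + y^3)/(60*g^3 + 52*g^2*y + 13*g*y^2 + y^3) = (g + y)/(5*g + y)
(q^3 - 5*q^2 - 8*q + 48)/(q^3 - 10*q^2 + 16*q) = (q^3 - 5*q^2 - 8*q + 48)/(q*(q^2 - 10*q + 16))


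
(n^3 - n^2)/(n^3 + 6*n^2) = (n - 1)/(n + 6)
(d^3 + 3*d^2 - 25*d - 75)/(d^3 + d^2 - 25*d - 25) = (d + 3)/(d + 1)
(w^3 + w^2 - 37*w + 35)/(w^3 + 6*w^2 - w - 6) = (w^2 + 2*w - 35)/(w^2 + 7*w + 6)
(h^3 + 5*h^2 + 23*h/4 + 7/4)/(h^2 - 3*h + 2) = (4*h^3 + 20*h^2 + 23*h + 7)/(4*(h^2 - 3*h + 2))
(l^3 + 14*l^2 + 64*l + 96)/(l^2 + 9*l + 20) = (l^2 + 10*l + 24)/(l + 5)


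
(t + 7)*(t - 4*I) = t^2 + 7*t - 4*I*t - 28*I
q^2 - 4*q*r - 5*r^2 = (q - 5*r)*(q + r)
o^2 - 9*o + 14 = (o - 7)*(o - 2)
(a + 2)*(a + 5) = a^2 + 7*a + 10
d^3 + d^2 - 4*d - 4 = (d - 2)*(d + 1)*(d + 2)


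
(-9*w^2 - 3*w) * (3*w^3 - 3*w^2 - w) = -27*w^5 + 18*w^4 + 18*w^3 + 3*w^2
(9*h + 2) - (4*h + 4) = 5*h - 2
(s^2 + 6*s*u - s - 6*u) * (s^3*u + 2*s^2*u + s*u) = s^5*u + 6*s^4*u^2 + s^4*u + 6*s^3*u^2 - s^3*u - 6*s^2*u^2 - s^2*u - 6*s*u^2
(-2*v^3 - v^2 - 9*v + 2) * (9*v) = -18*v^4 - 9*v^3 - 81*v^2 + 18*v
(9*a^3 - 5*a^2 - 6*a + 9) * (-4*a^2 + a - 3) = -36*a^5 + 29*a^4 - 8*a^3 - 27*a^2 + 27*a - 27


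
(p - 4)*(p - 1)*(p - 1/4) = p^3 - 21*p^2/4 + 21*p/4 - 1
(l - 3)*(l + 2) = l^2 - l - 6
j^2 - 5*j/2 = j*(j - 5/2)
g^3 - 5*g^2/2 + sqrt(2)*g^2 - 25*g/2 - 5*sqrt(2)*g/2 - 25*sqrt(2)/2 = (g - 5)*(g + 5/2)*(g + sqrt(2))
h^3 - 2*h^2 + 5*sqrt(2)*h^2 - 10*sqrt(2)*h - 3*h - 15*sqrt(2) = (h - 3)*(h + 1)*(h + 5*sqrt(2))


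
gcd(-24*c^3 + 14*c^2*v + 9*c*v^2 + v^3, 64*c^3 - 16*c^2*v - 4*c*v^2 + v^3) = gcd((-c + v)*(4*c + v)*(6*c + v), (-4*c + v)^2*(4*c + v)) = 4*c + v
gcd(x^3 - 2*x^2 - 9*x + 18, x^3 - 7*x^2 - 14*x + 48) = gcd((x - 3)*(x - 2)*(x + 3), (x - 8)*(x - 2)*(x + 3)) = x^2 + x - 6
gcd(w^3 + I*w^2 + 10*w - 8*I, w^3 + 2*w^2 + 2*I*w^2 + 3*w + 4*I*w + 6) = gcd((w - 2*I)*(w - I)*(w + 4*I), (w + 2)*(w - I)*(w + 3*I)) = w - I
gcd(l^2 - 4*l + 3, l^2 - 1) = l - 1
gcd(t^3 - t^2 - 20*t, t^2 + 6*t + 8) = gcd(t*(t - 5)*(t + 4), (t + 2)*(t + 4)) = t + 4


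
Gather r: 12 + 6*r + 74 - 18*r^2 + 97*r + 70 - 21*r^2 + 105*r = -39*r^2 + 208*r + 156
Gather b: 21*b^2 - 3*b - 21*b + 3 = 21*b^2 - 24*b + 3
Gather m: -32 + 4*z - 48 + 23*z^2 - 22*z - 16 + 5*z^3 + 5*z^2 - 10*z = 5*z^3 + 28*z^2 - 28*z - 96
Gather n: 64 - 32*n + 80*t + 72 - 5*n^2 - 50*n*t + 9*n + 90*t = -5*n^2 + n*(-50*t - 23) + 170*t + 136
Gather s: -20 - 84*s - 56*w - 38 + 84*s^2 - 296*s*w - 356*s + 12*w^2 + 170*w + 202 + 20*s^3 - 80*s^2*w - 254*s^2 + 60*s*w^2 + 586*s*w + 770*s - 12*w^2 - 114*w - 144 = 20*s^3 + s^2*(-80*w - 170) + s*(60*w^2 + 290*w + 330)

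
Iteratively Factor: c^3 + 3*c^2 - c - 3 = (c + 3)*(c^2 - 1) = (c + 1)*(c + 3)*(c - 1)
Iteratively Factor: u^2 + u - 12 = (u - 3)*(u + 4)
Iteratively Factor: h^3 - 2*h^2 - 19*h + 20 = (h + 4)*(h^2 - 6*h + 5) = (h - 5)*(h + 4)*(h - 1)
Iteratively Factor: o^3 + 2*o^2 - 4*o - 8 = (o + 2)*(o^2 - 4) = (o + 2)^2*(o - 2)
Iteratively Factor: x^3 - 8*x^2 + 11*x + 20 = (x + 1)*(x^2 - 9*x + 20) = (x - 5)*(x + 1)*(x - 4)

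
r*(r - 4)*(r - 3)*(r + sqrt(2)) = r^4 - 7*r^3 + sqrt(2)*r^3 - 7*sqrt(2)*r^2 + 12*r^2 + 12*sqrt(2)*r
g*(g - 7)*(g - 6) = g^3 - 13*g^2 + 42*g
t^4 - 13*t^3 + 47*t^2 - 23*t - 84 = (t - 7)*(t - 4)*(t - 3)*(t + 1)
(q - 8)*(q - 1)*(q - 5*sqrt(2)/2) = q^3 - 9*q^2 - 5*sqrt(2)*q^2/2 + 8*q + 45*sqrt(2)*q/2 - 20*sqrt(2)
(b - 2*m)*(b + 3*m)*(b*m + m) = b^3*m + b^2*m^2 + b^2*m - 6*b*m^3 + b*m^2 - 6*m^3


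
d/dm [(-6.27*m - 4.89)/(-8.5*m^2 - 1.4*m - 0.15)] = (53.295*m^2 + 8.778*m - (6.27*m + 4.89)*(17.0*m + 1.4) + 0.9405)/(8.5*m^2 + 1.4*m + 0.15)^2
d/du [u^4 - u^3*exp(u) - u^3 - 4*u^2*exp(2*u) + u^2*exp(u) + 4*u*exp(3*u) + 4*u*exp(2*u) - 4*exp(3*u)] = -u^3*exp(u) + 4*u^3 - 8*u^2*exp(2*u) - 2*u^2*exp(u) - 3*u^2 + 12*u*exp(3*u) + 2*u*exp(u) - 8*exp(3*u) + 4*exp(2*u)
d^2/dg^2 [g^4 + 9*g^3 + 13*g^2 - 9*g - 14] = 12*g^2 + 54*g + 26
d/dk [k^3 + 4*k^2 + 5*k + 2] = 3*k^2 + 8*k + 5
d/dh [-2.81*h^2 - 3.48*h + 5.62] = -5.62*h - 3.48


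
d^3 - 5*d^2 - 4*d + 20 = (d - 5)*(d - 2)*(d + 2)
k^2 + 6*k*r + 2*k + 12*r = (k + 2)*(k + 6*r)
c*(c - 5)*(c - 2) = c^3 - 7*c^2 + 10*c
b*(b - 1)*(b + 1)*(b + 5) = b^4 + 5*b^3 - b^2 - 5*b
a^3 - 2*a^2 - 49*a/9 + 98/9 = (a - 7/3)*(a - 2)*(a + 7/3)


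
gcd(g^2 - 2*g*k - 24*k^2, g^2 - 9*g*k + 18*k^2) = g - 6*k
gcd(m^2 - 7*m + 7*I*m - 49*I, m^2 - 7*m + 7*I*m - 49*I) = m^2 + m*(-7 + 7*I) - 49*I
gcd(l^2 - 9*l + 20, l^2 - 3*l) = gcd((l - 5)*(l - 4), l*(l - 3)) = 1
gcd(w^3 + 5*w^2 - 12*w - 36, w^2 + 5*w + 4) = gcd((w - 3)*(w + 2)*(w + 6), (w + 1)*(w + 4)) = 1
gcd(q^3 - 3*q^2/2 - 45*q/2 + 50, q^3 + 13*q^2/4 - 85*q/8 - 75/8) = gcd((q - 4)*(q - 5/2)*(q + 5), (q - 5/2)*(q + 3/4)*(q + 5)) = q^2 + 5*q/2 - 25/2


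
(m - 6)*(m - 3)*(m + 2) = m^3 - 7*m^2 + 36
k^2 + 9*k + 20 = (k + 4)*(k + 5)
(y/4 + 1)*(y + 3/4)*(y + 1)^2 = y^4/4 + 27*y^3/16 + 27*y^2/8 + 43*y/16 + 3/4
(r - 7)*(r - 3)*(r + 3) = r^3 - 7*r^2 - 9*r + 63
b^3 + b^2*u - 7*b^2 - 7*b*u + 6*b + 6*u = (b - 6)*(b - 1)*(b + u)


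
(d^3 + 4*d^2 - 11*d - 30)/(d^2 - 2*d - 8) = (d^2 + 2*d - 15)/(d - 4)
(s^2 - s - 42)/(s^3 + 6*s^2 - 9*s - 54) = (s - 7)/(s^2 - 9)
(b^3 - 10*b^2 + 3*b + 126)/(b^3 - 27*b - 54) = (b - 7)/(b + 3)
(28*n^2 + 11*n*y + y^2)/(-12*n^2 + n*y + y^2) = (7*n + y)/(-3*n + y)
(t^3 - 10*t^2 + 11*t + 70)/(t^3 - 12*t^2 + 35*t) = (t + 2)/t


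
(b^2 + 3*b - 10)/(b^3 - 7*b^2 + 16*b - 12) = (b + 5)/(b^2 - 5*b + 6)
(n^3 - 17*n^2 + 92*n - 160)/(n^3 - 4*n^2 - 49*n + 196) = (n^2 - 13*n + 40)/(n^2 - 49)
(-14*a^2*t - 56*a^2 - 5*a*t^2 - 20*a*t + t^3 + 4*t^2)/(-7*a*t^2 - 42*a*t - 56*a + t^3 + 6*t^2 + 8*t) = (2*a + t)/(t + 2)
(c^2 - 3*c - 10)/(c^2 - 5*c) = (c + 2)/c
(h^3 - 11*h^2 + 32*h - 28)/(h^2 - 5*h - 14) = (h^2 - 4*h + 4)/(h + 2)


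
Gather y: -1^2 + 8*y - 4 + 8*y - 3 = 16*y - 8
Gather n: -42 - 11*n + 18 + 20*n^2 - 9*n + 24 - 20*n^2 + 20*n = 0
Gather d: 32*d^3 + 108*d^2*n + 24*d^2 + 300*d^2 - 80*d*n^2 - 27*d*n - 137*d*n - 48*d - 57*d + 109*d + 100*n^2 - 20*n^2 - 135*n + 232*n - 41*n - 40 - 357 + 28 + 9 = 32*d^3 + d^2*(108*n + 324) + d*(-80*n^2 - 164*n + 4) + 80*n^2 + 56*n - 360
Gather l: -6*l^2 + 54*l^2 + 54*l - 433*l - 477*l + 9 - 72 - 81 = 48*l^2 - 856*l - 144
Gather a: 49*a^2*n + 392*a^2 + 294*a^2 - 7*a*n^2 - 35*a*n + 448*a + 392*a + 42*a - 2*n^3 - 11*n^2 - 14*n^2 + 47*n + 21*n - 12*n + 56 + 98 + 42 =a^2*(49*n + 686) + a*(-7*n^2 - 35*n + 882) - 2*n^3 - 25*n^2 + 56*n + 196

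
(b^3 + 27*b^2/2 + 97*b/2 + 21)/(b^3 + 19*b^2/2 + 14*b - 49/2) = (2*b^2 + 13*b + 6)/(2*b^2 + 5*b - 7)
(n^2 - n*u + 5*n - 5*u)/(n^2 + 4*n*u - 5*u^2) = (n + 5)/(n + 5*u)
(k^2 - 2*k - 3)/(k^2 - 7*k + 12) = (k + 1)/(k - 4)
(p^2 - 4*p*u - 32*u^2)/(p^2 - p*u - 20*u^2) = (p - 8*u)/(p - 5*u)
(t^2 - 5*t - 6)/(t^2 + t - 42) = (t + 1)/(t + 7)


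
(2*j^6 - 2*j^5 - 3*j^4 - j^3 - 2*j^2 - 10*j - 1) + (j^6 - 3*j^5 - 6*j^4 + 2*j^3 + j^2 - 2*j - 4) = 3*j^6 - 5*j^5 - 9*j^4 + j^3 - j^2 - 12*j - 5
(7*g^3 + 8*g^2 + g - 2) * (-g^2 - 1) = -7*g^5 - 8*g^4 - 8*g^3 - 6*g^2 - g + 2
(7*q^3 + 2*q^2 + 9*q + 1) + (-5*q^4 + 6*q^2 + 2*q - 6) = -5*q^4 + 7*q^3 + 8*q^2 + 11*q - 5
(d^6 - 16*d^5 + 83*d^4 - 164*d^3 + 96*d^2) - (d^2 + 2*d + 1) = d^6 - 16*d^5 + 83*d^4 - 164*d^3 + 95*d^2 - 2*d - 1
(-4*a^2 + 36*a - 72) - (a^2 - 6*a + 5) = -5*a^2 + 42*a - 77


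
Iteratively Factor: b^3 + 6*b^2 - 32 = (b + 4)*(b^2 + 2*b - 8) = (b + 4)^2*(b - 2)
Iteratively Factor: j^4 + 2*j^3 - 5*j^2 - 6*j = (j + 3)*(j^3 - j^2 - 2*j) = (j - 2)*(j + 3)*(j^2 + j) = j*(j - 2)*(j + 3)*(j + 1)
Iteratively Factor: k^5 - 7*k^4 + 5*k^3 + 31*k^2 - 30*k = (k - 1)*(k^4 - 6*k^3 - k^2 + 30*k) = (k - 3)*(k - 1)*(k^3 - 3*k^2 - 10*k) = (k - 5)*(k - 3)*(k - 1)*(k^2 + 2*k) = k*(k - 5)*(k - 3)*(k - 1)*(k + 2)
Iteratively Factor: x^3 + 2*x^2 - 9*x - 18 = (x + 3)*(x^2 - x - 6) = (x - 3)*(x + 3)*(x + 2)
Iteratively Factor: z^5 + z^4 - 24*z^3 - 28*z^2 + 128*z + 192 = (z - 4)*(z^4 + 5*z^3 - 4*z^2 - 44*z - 48) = (z - 4)*(z + 4)*(z^3 + z^2 - 8*z - 12) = (z - 4)*(z + 2)*(z + 4)*(z^2 - z - 6) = (z - 4)*(z + 2)^2*(z + 4)*(z - 3)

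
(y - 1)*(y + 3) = y^2 + 2*y - 3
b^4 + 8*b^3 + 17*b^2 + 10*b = b*(b + 1)*(b + 2)*(b + 5)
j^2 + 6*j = j*(j + 6)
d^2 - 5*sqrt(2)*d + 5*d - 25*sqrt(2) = (d + 5)*(d - 5*sqrt(2))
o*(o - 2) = o^2 - 2*o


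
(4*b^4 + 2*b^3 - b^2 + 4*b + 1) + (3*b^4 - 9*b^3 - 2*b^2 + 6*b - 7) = 7*b^4 - 7*b^3 - 3*b^2 + 10*b - 6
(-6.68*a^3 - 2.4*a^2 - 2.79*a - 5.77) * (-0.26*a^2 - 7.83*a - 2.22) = 1.7368*a^5 + 52.9284*a^4 + 34.347*a^3 + 28.6739*a^2 + 51.3729*a + 12.8094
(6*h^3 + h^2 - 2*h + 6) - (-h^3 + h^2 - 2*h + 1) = 7*h^3 + 5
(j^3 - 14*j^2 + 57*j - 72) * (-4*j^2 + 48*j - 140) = -4*j^5 + 104*j^4 - 1040*j^3 + 4984*j^2 - 11436*j + 10080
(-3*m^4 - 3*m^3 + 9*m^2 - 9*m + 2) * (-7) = 21*m^4 + 21*m^3 - 63*m^2 + 63*m - 14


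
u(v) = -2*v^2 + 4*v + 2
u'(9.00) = -32.00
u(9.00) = -124.00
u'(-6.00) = 28.00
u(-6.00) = -94.00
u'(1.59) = -2.36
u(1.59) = 3.30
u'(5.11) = -16.44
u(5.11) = -29.78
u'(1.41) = -1.64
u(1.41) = 3.66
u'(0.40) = 2.40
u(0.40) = 3.28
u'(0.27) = 2.92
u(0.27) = 2.93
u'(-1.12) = 8.48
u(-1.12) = -4.99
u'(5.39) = -17.56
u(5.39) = -34.54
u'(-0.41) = 5.64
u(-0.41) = 0.02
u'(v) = 4 - 4*v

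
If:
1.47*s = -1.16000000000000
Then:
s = -0.79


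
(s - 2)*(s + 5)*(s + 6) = s^3 + 9*s^2 + 8*s - 60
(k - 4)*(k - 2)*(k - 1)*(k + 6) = k^4 - k^3 - 28*k^2 + 76*k - 48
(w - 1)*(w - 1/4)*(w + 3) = w^3 + 7*w^2/4 - 7*w/2 + 3/4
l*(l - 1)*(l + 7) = l^3 + 6*l^2 - 7*l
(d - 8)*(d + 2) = d^2 - 6*d - 16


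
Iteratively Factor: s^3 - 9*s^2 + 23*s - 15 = (s - 1)*(s^2 - 8*s + 15) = (s - 5)*(s - 1)*(s - 3)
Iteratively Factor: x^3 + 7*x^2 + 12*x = (x + 3)*(x^2 + 4*x) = (x + 3)*(x + 4)*(x)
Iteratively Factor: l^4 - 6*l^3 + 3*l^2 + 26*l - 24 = (l - 1)*(l^3 - 5*l^2 - 2*l + 24) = (l - 3)*(l - 1)*(l^2 - 2*l - 8) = (l - 3)*(l - 1)*(l + 2)*(l - 4)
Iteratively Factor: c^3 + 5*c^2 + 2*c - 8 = (c + 4)*(c^2 + c - 2) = (c + 2)*(c + 4)*(c - 1)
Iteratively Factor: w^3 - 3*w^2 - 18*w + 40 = (w - 5)*(w^2 + 2*w - 8) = (w - 5)*(w + 4)*(w - 2)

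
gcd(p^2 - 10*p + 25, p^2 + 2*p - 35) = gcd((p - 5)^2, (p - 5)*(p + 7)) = p - 5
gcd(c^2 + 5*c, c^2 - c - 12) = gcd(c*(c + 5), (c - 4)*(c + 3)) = 1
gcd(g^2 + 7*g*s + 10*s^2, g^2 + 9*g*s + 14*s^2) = g + 2*s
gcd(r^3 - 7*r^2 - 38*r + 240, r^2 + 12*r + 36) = r + 6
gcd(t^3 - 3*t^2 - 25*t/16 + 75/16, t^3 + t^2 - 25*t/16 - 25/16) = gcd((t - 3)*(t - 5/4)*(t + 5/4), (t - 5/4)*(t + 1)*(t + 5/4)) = t^2 - 25/16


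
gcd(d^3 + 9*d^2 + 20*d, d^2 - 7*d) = d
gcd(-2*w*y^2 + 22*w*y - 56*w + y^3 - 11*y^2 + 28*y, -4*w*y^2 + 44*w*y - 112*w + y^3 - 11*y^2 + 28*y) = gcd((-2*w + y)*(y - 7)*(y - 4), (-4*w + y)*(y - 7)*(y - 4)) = y^2 - 11*y + 28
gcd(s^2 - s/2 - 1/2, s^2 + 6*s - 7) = s - 1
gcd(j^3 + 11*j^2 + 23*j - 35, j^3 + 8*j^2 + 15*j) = j + 5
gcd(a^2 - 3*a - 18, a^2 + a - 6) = a + 3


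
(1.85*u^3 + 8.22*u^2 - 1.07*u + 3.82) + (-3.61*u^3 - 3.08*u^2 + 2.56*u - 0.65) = -1.76*u^3 + 5.14*u^2 + 1.49*u + 3.17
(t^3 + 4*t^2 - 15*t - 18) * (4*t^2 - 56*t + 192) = 4*t^5 - 40*t^4 - 92*t^3 + 1536*t^2 - 1872*t - 3456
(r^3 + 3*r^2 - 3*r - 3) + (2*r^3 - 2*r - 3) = 3*r^3 + 3*r^2 - 5*r - 6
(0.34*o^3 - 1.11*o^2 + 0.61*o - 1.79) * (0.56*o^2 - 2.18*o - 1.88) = 0.1904*o^5 - 1.3628*o^4 + 2.1222*o^3 - 0.2454*o^2 + 2.7554*o + 3.3652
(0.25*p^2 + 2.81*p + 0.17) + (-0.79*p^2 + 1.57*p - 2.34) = -0.54*p^2 + 4.38*p - 2.17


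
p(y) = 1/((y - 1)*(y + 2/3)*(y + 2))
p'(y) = -1/((y - 1)*(y + 2/3)*(y + 2)^2) - 1/((y - 1)*(y + 2/3)^2*(y + 2)) - 1/((y - 1)^2*(y + 2/3)*(y + 2))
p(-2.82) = -0.15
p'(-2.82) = -0.29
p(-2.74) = -0.17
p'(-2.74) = -0.37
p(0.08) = -0.70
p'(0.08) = 0.51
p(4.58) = 0.01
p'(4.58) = -0.01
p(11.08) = 0.00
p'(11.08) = -0.00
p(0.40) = -0.65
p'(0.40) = -0.20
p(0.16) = -0.67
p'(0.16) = 0.32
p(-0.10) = -0.84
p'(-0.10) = 1.17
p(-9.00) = 0.00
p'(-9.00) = 0.00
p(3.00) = 0.03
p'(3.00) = -0.03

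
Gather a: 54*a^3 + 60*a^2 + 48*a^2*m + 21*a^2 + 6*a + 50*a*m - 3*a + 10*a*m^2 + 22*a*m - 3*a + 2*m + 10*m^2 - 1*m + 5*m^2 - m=54*a^3 + a^2*(48*m + 81) + a*(10*m^2 + 72*m) + 15*m^2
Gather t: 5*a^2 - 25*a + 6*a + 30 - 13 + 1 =5*a^2 - 19*a + 18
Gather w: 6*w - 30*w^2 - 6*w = -30*w^2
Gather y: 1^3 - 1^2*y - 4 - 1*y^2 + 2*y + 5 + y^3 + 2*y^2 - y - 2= y^3 + y^2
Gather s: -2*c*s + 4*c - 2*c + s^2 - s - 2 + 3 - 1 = 2*c + s^2 + s*(-2*c - 1)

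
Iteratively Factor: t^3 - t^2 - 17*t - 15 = (t + 3)*(t^2 - 4*t - 5) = (t - 5)*(t + 3)*(t + 1)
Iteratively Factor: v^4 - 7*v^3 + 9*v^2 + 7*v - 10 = (v + 1)*(v^3 - 8*v^2 + 17*v - 10) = (v - 2)*(v + 1)*(v^2 - 6*v + 5) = (v - 2)*(v - 1)*(v + 1)*(v - 5)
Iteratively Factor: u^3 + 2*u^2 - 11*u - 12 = (u + 4)*(u^2 - 2*u - 3) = (u - 3)*(u + 4)*(u + 1)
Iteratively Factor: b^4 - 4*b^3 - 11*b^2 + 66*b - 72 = (b - 3)*(b^3 - b^2 - 14*b + 24) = (b - 3)^2*(b^2 + 2*b - 8) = (b - 3)^2*(b + 4)*(b - 2)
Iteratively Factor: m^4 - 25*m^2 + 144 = (m - 4)*(m^3 + 4*m^2 - 9*m - 36) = (m - 4)*(m - 3)*(m^2 + 7*m + 12) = (m - 4)*(m - 3)*(m + 4)*(m + 3)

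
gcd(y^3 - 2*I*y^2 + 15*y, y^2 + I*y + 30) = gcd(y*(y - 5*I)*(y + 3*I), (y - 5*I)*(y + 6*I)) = y - 5*I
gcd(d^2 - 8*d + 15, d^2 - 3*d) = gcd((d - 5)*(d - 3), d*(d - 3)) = d - 3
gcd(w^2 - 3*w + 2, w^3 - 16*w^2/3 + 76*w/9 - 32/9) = w - 2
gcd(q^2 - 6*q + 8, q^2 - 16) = q - 4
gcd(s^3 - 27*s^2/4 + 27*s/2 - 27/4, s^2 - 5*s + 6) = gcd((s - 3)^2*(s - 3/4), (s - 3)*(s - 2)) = s - 3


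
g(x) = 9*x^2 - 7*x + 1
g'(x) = 18*x - 7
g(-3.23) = 117.51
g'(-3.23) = -65.14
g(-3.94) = 168.29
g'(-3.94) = -77.92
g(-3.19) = 114.91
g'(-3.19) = -64.42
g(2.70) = 47.71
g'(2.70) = 41.60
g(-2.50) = 74.75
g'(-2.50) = -52.00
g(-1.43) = 29.41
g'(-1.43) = -32.74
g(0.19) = -0.01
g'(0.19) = -3.58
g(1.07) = 3.81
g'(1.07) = 12.26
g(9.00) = 667.00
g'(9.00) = 155.00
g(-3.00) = 103.00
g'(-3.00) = -61.00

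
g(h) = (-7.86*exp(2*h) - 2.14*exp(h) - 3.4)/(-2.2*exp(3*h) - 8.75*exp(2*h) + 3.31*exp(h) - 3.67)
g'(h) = (-15.72*exp(2*h) - 2.14*exp(h))/(-2.2*exp(3*h) - 8.75*exp(2*h) + 3.31*exp(h) - 3.67) + (-7.86*exp(2*h) - 2.14*exp(h) - 3.4)*(6.6*exp(3*h) + 17.5*exp(2*h) - 3.31*exp(h))/(-2.2*exp(3*h) - 8.75*exp(2*h) + 3.31*exp(h) - 3.67)^2 = (-17.292*exp(4*h) - 9.416*exp(3*h) - 67.1816*exp(2*h) - 1.8076*exp(h) + 19.1078)*exp(h)/(4.84*exp(6*h) + 38.5*exp(5*h) + 61.9985*exp(4*h) - 41.777*exp(3*h) + 75.1811*exp(2*h) - 24.2954*exp(h) + 13.4689)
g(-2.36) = 1.07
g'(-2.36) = 0.15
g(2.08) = 0.31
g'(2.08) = -0.23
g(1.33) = 0.53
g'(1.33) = -0.34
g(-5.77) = 0.93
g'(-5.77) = 0.00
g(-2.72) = 1.02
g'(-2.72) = 0.10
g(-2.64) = 1.03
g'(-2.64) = 0.11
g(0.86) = 0.71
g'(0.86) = -0.44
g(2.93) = 0.16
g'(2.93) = -0.14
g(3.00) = 0.15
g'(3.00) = -0.13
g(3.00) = 0.15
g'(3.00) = -0.13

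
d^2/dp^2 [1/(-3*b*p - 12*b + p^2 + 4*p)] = 2*(-3*b*p - 12*b + p^2 + 4*p - (-3*b + 2*p + 4)^2)/(3*b*p + 12*b - p^2 - 4*p)^3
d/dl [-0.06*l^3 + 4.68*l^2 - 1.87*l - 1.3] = -0.18*l^2 + 9.36*l - 1.87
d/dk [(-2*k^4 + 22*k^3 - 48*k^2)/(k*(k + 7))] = 4*(-k^3 - 5*k^2 + 77*k - 84)/(k^2 + 14*k + 49)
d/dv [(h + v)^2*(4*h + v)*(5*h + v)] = 49*h^3 + 78*h^2*v + 33*h*v^2 + 4*v^3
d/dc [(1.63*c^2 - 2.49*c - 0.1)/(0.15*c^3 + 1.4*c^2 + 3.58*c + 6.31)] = (-0.2445*c^4 + 0.747*c^3 + 9.3664*c^2 + 20.8506*c - 15.3539)/(0.0225*c^6 + 0.42*c^5 + 3.034*c^4 + 11.917*c^3 + 30.4844*c^2 + 45.1796*c + 39.8161)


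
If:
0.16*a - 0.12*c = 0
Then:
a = 0.75*c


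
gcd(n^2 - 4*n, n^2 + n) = n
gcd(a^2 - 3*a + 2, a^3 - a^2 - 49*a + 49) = a - 1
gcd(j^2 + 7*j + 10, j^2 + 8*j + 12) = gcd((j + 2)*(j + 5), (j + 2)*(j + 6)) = j + 2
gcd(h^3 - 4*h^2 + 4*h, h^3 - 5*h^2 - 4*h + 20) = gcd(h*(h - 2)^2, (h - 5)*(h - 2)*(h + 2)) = h - 2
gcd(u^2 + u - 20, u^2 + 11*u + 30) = u + 5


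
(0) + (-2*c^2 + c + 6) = -2*c^2 + c + 6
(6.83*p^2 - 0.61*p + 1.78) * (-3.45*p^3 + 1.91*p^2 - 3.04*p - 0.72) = -23.5635*p^5 + 15.1498*p^4 - 28.0693*p^3 + 0.3366*p^2 - 4.972*p - 1.2816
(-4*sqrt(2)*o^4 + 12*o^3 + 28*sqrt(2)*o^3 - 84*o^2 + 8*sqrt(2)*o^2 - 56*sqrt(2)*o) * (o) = -4*sqrt(2)*o^5 + 12*o^4 + 28*sqrt(2)*o^4 - 84*o^3 + 8*sqrt(2)*o^3 - 56*sqrt(2)*o^2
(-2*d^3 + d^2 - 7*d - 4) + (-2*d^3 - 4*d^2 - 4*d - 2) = -4*d^3 - 3*d^2 - 11*d - 6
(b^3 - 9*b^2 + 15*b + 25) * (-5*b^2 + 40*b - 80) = -5*b^5 + 85*b^4 - 515*b^3 + 1195*b^2 - 200*b - 2000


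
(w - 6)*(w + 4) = w^2 - 2*w - 24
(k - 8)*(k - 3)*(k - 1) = k^3 - 12*k^2 + 35*k - 24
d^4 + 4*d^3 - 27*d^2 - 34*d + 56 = (d - 4)*(d - 1)*(d + 2)*(d + 7)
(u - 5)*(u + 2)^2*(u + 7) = u^4 + 6*u^3 - 23*u^2 - 132*u - 140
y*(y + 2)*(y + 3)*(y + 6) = y^4 + 11*y^3 + 36*y^2 + 36*y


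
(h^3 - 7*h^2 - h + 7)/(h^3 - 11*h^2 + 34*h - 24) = (h^2 - 6*h - 7)/(h^2 - 10*h + 24)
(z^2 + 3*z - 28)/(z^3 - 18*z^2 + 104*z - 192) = (z + 7)/(z^2 - 14*z + 48)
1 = 1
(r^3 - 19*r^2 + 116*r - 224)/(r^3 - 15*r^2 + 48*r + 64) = (r^2 - 11*r + 28)/(r^2 - 7*r - 8)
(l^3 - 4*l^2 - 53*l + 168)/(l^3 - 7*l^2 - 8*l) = (l^2 + 4*l - 21)/(l*(l + 1))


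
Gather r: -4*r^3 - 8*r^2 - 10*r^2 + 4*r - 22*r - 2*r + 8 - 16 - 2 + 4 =-4*r^3 - 18*r^2 - 20*r - 6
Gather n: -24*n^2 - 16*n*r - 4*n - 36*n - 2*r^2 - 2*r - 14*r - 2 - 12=-24*n^2 + n*(-16*r - 40) - 2*r^2 - 16*r - 14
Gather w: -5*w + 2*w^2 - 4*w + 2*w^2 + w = 4*w^2 - 8*w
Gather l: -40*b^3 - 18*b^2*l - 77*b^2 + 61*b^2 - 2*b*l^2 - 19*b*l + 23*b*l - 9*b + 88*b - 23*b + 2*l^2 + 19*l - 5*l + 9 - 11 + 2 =-40*b^3 - 16*b^2 + 56*b + l^2*(2 - 2*b) + l*(-18*b^2 + 4*b + 14)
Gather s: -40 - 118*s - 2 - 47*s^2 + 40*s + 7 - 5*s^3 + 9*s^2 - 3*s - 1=-5*s^3 - 38*s^2 - 81*s - 36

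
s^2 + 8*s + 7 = (s + 1)*(s + 7)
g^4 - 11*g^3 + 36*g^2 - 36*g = g*(g - 6)*(g - 3)*(g - 2)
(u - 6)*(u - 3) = u^2 - 9*u + 18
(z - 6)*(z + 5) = z^2 - z - 30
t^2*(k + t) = k*t^2 + t^3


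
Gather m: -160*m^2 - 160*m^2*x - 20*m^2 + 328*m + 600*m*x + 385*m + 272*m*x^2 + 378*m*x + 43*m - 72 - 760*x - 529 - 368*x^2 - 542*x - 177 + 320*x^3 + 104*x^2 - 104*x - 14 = m^2*(-160*x - 180) + m*(272*x^2 + 978*x + 756) + 320*x^3 - 264*x^2 - 1406*x - 792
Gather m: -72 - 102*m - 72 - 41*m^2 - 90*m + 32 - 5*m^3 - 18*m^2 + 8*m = -5*m^3 - 59*m^2 - 184*m - 112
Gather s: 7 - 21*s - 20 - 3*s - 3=-24*s - 16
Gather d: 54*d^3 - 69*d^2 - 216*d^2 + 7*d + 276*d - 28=54*d^3 - 285*d^2 + 283*d - 28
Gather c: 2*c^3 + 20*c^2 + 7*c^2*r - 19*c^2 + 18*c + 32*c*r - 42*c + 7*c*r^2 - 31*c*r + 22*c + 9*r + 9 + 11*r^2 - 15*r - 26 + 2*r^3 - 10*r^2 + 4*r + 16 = 2*c^3 + c^2*(7*r + 1) + c*(7*r^2 + r - 2) + 2*r^3 + r^2 - 2*r - 1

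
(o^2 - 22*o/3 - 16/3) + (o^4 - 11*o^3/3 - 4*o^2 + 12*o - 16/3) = o^4 - 11*o^3/3 - 3*o^2 + 14*o/3 - 32/3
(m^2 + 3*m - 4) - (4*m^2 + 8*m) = -3*m^2 - 5*m - 4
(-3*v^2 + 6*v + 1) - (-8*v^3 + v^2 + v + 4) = 8*v^3 - 4*v^2 + 5*v - 3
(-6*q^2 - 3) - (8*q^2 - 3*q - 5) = -14*q^2 + 3*q + 2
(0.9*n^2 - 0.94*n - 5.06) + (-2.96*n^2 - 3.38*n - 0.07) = -2.06*n^2 - 4.32*n - 5.13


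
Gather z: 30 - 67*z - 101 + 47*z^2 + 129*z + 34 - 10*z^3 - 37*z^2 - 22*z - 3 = -10*z^3 + 10*z^2 + 40*z - 40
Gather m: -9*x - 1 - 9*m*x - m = m*(-9*x - 1) - 9*x - 1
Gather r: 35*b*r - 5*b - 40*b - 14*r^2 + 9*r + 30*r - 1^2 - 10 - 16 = -45*b - 14*r^2 + r*(35*b + 39) - 27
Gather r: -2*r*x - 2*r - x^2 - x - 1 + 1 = r*(-2*x - 2) - x^2 - x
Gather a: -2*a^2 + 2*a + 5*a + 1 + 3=-2*a^2 + 7*a + 4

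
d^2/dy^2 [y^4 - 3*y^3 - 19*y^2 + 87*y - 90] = 12*y^2 - 18*y - 38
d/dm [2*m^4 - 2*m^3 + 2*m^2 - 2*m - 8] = 8*m^3 - 6*m^2 + 4*m - 2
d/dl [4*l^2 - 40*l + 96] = 8*l - 40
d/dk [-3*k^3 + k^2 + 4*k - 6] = -9*k^2 + 2*k + 4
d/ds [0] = 0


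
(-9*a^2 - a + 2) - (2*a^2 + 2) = -11*a^2 - a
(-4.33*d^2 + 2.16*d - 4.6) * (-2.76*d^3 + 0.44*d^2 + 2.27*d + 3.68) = 11.9508*d^5 - 7.8668*d^4 + 3.8173*d^3 - 13.0552*d^2 - 2.4932*d - 16.928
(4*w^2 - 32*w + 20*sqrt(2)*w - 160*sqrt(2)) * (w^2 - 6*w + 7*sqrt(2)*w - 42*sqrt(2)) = 4*w^4 - 56*w^3 + 48*sqrt(2)*w^3 - 672*sqrt(2)*w^2 + 472*w^2 - 3920*w + 2304*sqrt(2)*w + 13440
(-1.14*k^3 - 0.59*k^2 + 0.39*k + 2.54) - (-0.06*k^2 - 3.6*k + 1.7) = -1.14*k^3 - 0.53*k^2 + 3.99*k + 0.84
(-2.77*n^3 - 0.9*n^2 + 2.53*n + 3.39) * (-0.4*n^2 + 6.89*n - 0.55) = 1.108*n^5 - 18.7253*n^4 - 5.6895*n^3 + 16.5707*n^2 + 21.9656*n - 1.8645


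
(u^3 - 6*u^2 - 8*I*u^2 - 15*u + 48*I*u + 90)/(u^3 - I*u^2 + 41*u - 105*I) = (u - 6)/(u + 7*I)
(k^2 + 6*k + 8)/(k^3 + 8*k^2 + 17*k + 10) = (k + 4)/(k^2 + 6*k + 5)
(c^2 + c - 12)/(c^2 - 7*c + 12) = (c + 4)/(c - 4)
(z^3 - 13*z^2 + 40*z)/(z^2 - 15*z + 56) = z*(z - 5)/(z - 7)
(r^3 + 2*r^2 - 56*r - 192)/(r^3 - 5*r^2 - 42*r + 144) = (r + 4)/(r - 3)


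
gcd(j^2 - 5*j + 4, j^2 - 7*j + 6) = j - 1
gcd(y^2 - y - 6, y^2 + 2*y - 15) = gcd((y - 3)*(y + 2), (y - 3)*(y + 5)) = y - 3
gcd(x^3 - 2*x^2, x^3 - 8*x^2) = x^2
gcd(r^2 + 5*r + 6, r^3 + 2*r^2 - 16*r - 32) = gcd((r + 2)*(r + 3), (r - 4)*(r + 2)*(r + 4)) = r + 2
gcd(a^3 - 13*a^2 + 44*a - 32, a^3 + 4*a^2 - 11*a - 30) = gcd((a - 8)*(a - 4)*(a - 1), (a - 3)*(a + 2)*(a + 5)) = 1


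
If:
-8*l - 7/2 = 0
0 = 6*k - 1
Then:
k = 1/6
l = -7/16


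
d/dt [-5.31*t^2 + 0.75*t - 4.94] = 0.75 - 10.62*t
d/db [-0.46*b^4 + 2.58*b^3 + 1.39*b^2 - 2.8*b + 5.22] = -1.84*b^3 + 7.74*b^2 + 2.78*b - 2.8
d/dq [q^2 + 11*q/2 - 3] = 2*q + 11/2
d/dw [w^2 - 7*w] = 2*w - 7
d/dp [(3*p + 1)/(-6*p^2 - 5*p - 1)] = 2/(4*p^2 + 4*p + 1)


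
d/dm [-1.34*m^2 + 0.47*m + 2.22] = 0.47 - 2.68*m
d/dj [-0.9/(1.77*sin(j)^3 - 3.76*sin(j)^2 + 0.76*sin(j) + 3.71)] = (4.779*sin(j)^2 - 6.768*sin(j) + 0.684)*cos(j)/(1.77*sin(j)^3 - 3.76*sin(j)^2 + 0.76*sin(j) + 3.71)^2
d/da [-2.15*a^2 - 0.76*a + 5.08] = -4.3*a - 0.76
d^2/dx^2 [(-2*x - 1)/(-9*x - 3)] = 2/(3*x + 1)^3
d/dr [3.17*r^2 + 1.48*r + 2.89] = 6.34*r + 1.48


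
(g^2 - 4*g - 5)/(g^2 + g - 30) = (g + 1)/(g + 6)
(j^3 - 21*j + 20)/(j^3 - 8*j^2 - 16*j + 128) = (j^2 + 4*j - 5)/(j^2 - 4*j - 32)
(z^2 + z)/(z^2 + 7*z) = (z + 1)/(z + 7)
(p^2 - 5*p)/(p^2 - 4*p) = (p - 5)/(p - 4)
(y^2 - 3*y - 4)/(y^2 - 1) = (y - 4)/(y - 1)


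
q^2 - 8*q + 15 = (q - 5)*(q - 3)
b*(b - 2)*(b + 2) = b^3 - 4*b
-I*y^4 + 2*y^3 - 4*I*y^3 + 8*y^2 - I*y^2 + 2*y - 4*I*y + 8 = (y + 4)*(y - I)*(y + 2*I)*(-I*y + 1)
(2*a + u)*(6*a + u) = 12*a^2 + 8*a*u + u^2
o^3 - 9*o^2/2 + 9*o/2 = o*(o - 3)*(o - 3/2)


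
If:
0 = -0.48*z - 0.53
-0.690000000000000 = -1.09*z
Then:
No Solution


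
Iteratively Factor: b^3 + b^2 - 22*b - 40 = (b + 2)*(b^2 - b - 20) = (b - 5)*(b + 2)*(b + 4)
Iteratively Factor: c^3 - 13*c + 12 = (c - 1)*(c^2 + c - 12) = (c - 1)*(c + 4)*(c - 3)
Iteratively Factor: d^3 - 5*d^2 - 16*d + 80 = (d + 4)*(d^2 - 9*d + 20) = (d - 5)*(d + 4)*(d - 4)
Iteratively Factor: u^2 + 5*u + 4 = (u + 1)*(u + 4)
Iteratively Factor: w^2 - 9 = (w + 3)*(w - 3)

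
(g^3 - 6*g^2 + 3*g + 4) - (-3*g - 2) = g^3 - 6*g^2 + 6*g + 6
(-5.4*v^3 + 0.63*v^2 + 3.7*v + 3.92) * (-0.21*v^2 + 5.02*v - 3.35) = 1.134*v^5 - 27.2403*v^4 + 20.4756*v^3 + 15.6403*v^2 + 7.28339999999999*v - 13.132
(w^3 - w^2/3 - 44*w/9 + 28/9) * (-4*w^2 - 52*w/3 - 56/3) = -4*w^5 - 16*w^4 + 20*w^3/3 + 2120*w^2/27 + 112*w/3 - 1568/27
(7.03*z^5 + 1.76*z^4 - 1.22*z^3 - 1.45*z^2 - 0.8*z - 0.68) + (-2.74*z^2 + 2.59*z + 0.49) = 7.03*z^5 + 1.76*z^4 - 1.22*z^3 - 4.19*z^2 + 1.79*z - 0.19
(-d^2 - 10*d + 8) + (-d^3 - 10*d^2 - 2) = -d^3 - 11*d^2 - 10*d + 6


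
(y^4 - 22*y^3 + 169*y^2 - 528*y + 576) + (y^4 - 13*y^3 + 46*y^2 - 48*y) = 2*y^4 - 35*y^3 + 215*y^2 - 576*y + 576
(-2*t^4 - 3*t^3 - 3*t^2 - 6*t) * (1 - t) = 2*t^5 + t^4 + 3*t^2 - 6*t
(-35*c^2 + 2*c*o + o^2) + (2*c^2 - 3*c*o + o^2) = -33*c^2 - c*o + 2*o^2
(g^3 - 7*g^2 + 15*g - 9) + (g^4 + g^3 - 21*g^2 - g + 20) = g^4 + 2*g^3 - 28*g^2 + 14*g + 11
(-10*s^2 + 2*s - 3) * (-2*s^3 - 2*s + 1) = 20*s^5 - 4*s^4 + 26*s^3 - 14*s^2 + 8*s - 3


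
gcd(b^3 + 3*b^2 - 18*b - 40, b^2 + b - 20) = b^2 + b - 20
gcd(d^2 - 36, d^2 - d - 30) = d - 6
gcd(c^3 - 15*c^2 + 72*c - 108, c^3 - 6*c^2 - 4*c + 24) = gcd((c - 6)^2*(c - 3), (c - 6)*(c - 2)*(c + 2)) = c - 6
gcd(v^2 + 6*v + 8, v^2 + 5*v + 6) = v + 2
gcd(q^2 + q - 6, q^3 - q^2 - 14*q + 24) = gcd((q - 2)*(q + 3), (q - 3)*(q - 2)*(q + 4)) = q - 2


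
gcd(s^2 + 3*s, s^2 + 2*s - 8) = 1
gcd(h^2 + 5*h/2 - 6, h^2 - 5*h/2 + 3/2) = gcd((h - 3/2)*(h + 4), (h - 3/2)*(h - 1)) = h - 3/2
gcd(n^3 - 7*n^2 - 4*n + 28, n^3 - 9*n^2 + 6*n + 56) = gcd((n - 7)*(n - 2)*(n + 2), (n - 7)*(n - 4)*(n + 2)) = n^2 - 5*n - 14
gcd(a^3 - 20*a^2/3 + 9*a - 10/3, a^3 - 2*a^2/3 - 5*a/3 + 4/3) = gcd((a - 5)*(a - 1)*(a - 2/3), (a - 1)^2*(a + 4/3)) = a - 1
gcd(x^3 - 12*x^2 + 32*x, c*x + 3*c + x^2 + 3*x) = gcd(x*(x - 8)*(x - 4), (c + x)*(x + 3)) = 1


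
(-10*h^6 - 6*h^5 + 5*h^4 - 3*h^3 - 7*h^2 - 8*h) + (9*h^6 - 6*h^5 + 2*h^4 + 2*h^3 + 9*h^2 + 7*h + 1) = -h^6 - 12*h^5 + 7*h^4 - h^3 + 2*h^2 - h + 1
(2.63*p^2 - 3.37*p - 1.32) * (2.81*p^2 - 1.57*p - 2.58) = 7.3903*p^4 - 13.5988*p^3 - 5.2037*p^2 + 10.767*p + 3.4056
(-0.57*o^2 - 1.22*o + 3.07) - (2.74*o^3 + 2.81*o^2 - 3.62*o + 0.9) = -2.74*o^3 - 3.38*o^2 + 2.4*o + 2.17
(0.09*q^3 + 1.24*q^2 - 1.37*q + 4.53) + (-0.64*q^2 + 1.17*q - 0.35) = 0.09*q^3 + 0.6*q^2 - 0.2*q + 4.18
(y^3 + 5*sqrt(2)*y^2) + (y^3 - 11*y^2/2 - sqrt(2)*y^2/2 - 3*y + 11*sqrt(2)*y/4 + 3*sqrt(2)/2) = 2*y^3 - 11*y^2/2 + 9*sqrt(2)*y^2/2 - 3*y + 11*sqrt(2)*y/4 + 3*sqrt(2)/2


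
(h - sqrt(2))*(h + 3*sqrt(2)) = h^2 + 2*sqrt(2)*h - 6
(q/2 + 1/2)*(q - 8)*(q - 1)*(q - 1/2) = q^4/2 - 17*q^3/4 + 3*q^2/2 + 17*q/4 - 2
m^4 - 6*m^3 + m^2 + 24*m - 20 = (m - 5)*(m - 2)*(m - 1)*(m + 2)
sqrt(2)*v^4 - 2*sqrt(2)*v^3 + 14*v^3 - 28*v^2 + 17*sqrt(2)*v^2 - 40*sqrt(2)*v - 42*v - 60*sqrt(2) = (v - 3)*(v + 2*sqrt(2))*(v + 5*sqrt(2))*(sqrt(2)*v + sqrt(2))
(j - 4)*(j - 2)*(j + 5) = j^3 - j^2 - 22*j + 40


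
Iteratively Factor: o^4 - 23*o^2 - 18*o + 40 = (o + 4)*(o^3 - 4*o^2 - 7*o + 10) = (o - 5)*(o + 4)*(o^2 + o - 2) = (o - 5)*(o + 2)*(o + 4)*(o - 1)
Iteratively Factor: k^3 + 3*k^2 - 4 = (k + 2)*(k^2 + k - 2) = (k + 2)^2*(k - 1)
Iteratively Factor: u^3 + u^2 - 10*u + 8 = (u - 2)*(u^2 + 3*u - 4) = (u - 2)*(u - 1)*(u + 4)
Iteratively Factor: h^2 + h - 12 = (h - 3)*(h + 4)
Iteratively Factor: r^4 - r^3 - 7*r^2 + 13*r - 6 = (r + 3)*(r^3 - 4*r^2 + 5*r - 2) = (r - 1)*(r + 3)*(r^2 - 3*r + 2) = (r - 2)*(r - 1)*(r + 3)*(r - 1)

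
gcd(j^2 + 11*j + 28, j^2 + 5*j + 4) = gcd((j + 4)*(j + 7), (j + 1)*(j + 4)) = j + 4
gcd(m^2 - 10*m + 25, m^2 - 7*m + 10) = m - 5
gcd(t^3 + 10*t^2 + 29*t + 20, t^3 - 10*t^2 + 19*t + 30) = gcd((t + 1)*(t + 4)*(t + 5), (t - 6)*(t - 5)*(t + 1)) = t + 1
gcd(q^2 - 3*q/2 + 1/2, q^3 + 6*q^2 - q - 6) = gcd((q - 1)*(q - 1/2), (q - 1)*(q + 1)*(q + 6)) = q - 1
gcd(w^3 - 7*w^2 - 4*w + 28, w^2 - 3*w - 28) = w - 7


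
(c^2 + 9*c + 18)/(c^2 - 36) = (c + 3)/(c - 6)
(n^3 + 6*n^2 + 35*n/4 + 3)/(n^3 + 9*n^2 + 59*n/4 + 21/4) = (n + 4)/(n + 7)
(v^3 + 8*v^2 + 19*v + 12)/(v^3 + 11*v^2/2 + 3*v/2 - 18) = 2*(v + 1)/(2*v - 3)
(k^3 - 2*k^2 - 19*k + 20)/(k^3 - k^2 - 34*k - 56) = (k^2 - 6*k + 5)/(k^2 - 5*k - 14)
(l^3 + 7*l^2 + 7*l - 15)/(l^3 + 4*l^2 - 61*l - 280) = (l^2 + 2*l - 3)/(l^2 - l - 56)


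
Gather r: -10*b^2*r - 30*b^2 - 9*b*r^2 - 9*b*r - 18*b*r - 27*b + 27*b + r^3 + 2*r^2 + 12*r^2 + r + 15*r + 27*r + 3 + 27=-30*b^2 + r^3 + r^2*(14 - 9*b) + r*(-10*b^2 - 27*b + 43) + 30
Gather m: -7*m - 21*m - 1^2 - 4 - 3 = -28*m - 8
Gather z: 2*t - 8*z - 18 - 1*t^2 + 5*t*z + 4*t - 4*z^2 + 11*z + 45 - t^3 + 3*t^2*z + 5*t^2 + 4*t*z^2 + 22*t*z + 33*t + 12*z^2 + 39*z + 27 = -t^3 + 4*t^2 + 39*t + z^2*(4*t + 8) + z*(3*t^2 + 27*t + 42) + 54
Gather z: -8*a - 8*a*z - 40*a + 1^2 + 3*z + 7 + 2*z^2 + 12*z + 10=-48*a + 2*z^2 + z*(15 - 8*a) + 18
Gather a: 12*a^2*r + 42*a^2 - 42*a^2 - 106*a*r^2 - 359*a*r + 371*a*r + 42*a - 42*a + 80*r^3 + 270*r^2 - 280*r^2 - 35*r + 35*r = 12*a^2*r + a*(-106*r^2 + 12*r) + 80*r^3 - 10*r^2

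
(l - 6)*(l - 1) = l^2 - 7*l + 6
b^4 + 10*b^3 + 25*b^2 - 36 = (b - 1)*(b + 2)*(b + 3)*(b + 6)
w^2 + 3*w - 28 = (w - 4)*(w + 7)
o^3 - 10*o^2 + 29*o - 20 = (o - 5)*(o - 4)*(o - 1)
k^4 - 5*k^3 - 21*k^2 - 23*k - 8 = (k - 8)*(k + 1)^3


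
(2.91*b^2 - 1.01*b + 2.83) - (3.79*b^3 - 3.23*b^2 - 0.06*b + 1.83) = -3.79*b^3 + 6.14*b^2 - 0.95*b + 1.0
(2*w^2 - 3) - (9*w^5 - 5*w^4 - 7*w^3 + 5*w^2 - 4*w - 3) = -9*w^5 + 5*w^4 + 7*w^3 - 3*w^2 + 4*w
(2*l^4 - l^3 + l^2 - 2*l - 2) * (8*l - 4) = 16*l^5 - 16*l^4 + 12*l^3 - 20*l^2 - 8*l + 8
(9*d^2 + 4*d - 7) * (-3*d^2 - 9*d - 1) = -27*d^4 - 93*d^3 - 24*d^2 + 59*d + 7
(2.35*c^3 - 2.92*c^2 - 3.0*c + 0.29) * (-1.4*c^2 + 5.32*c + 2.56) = -3.29*c^5 + 16.59*c^4 - 5.3184*c^3 - 23.8412*c^2 - 6.1372*c + 0.7424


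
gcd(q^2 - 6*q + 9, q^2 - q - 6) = q - 3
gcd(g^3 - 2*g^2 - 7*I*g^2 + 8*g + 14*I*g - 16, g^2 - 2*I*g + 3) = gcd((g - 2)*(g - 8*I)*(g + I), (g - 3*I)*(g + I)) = g + I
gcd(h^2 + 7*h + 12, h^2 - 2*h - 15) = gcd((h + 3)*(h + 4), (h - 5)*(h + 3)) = h + 3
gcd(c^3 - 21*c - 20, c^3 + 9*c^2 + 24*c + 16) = c^2 + 5*c + 4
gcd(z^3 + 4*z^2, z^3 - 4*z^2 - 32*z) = z^2 + 4*z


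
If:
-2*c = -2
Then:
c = 1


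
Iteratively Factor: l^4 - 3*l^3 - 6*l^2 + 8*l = (l - 1)*(l^3 - 2*l^2 - 8*l) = l*(l - 1)*(l^2 - 2*l - 8) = l*(l - 4)*(l - 1)*(l + 2)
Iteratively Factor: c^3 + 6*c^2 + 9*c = (c + 3)*(c^2 + 3*c) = (c + 3)^2*(c)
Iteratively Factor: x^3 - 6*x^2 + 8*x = (x - 4)*(x^2 - 2*x) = (x - 4)*(x - 2)*(x)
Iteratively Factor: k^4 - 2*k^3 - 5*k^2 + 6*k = (k - 1)*(k^3 - k^2 - 6*k) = (k - 1)*(k + 2)*(k^2 - 3*k) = (k - 3)*(k - 1)*(k + 2)*(k)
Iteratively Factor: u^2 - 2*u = (u)*(u - 2)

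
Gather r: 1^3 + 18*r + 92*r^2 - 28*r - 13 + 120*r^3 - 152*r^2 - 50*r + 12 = 120*r^3 - 60*r^2 - 60*r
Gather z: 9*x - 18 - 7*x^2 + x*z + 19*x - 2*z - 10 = -7*x^2 + 28*x + z*(x - 2) - 28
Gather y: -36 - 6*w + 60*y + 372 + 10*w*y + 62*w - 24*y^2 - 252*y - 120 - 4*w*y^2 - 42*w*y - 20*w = 36*w + y^2*(-4*w - 24) + y*(-32*w - 192) + 216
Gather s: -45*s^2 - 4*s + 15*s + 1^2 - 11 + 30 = -45*s^2 + 11*s + 20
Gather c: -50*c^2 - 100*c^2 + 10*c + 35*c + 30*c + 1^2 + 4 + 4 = -150*c^2 + 75*c + 9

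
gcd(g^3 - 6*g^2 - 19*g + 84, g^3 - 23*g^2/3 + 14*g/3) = g - 7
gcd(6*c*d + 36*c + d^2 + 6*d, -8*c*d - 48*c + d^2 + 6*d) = d + 6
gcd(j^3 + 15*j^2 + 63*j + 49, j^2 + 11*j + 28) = j + 7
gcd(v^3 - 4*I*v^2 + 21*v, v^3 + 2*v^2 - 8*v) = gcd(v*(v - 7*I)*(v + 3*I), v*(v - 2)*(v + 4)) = v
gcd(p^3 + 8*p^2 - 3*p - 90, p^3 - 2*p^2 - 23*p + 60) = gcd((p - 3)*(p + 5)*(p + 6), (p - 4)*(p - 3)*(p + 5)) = p^2 + 2*p - 15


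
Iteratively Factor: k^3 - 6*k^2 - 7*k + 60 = (k - 5)*(k^2 - k - 12) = (k - 5)*(k + 3)*(k - 4)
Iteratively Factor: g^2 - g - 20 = (g - 5)*(g + 4)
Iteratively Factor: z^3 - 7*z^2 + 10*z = (z)*(z^2 - 7*z + 10) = z*(z - 5)*(z - 2)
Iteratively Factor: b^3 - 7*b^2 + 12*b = (b)*(b^2 - 7*b + 12) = b*(b - 4)*(b - 3)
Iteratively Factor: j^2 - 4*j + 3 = (j - 3)*(j - 1)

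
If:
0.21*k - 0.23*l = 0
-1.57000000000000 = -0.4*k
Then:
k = 3.92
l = 3.58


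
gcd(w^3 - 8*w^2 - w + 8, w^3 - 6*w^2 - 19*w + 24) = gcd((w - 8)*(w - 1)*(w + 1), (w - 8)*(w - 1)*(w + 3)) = w^2 - 9*w + 8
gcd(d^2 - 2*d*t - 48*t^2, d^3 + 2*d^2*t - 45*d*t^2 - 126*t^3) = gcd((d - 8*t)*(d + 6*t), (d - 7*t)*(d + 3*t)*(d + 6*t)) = d + 6*t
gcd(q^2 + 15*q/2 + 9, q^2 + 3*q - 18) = q + 6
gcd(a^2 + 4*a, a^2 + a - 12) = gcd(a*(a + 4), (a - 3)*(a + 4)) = a + 4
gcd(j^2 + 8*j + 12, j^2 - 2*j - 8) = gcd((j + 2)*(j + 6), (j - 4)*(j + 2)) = j + 2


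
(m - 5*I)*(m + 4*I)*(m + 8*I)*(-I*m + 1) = -I*m^4 + 8*m^3 - 21*I*m^2 + 188*m + 160*I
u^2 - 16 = (u - 4)*(u + 4)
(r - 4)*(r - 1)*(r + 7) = r^3 + 2*r^2 - 31*r + 28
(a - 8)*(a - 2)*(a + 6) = a^3 - 4*a^2 - 44*a + 96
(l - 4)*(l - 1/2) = l^2 - 9*l/2 + 2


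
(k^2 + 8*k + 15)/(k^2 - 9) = (k + 5)/(k - 3)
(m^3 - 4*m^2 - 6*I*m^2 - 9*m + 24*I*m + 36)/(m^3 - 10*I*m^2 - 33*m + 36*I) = (m - 4)/(m - 4*I)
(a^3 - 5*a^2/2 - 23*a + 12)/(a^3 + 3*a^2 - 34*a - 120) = (a - 1/2)/(a + 5)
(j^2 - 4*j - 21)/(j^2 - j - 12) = (j - 7)/(j - 4)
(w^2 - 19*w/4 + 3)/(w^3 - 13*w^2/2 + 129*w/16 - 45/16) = 4*(w - 4)/(4*w^2 - 23*w + 15)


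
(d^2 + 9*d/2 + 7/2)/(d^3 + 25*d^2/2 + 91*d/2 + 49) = (d + 1)/(d^2 + 9*d + 14)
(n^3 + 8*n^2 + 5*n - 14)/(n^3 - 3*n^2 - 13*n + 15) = (n^2 + 9*n + 14)/(n^2 - 2*n - 15)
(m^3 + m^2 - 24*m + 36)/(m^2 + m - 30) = (m^2 - 5*m + 6)/(m - 5)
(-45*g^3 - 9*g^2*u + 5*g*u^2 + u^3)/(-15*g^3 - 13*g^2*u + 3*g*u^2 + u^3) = (3*g + u)/(g + u)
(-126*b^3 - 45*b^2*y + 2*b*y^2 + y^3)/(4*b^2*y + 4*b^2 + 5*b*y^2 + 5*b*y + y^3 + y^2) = (-126*b^3 - 45*b^2*y + 2*b*y^2 + y^3)/(4*b^2*y + 4*b^2 + 5*b*y^2 + 5*b*y + y^3 + y^2)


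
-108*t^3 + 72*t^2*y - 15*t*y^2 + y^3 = (-6*t + y)^2*(-3*t + y)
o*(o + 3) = o^2 + 3*o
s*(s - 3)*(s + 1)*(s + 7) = s^4 + 5*s^3 - 17*s^2 - 21*s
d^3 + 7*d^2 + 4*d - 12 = (d - 1)*(d + 2)*(d + 6)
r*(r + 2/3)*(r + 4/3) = r^3 + 2*r^2 + 8*r/9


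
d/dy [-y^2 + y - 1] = 1 - 2*y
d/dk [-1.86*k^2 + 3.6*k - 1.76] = 3.6 - 3.72*k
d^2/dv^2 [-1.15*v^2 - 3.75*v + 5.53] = -2.30000000000000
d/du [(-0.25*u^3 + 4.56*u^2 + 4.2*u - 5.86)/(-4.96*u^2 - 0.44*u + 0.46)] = (1.24*u^4 + 0.219999999999999*u^3 + 18.4806*u^2 - 53.936*u - 0.6464)/(24.6016*u^4 + 4.3648*u^3 - 4.3696*u^2 - 0.4048*u + 0.2116)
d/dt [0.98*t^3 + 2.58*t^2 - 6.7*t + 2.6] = 2.94*t^2 + 5.16*t - 6.7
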